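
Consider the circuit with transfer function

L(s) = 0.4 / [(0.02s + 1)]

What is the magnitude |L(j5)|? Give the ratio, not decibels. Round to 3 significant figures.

0.398

At ω = 5 rad/s:
pole (1 + j5·0.02) = 1 + j0.1 → |·| ≈ 1.005, ∠ ≈ 5.71°
|L| = 0.4 · 1 / (1.005) ≈ 0.39801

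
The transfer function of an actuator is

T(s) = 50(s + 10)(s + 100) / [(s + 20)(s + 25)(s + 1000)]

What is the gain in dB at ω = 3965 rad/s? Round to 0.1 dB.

-38.3 dB

At s = jω = j3965:
zero (s+10): 10 + j3965 → |·| = √(10²+3965²) = √15721325 ≈ 3965, ∠ = arctan(3965/10) ≈ 89.86°
zero (s+100): 100 + j3965 → |·| = √(100²+3965²) = √15731225 ≈ 3966.3, ∠ = arctan(3965/100) ≈ 88.56°
pole (s+20): 20 + j3965 → |·| = √(20²+3965²) = √15721625 ≈ 3965.1, ∠ = arctan(3965/20) ≈ 89.71°
pole (s+25): 25 + j3965 → |·| = √(25²+3965²) = √15721850 ≈ 3965.1, ∠ = arctan(3965/25) ≈ 89.64°
pole (s+1000): 1000 + j3965 → |·| = √(1000²+3965²) = √16721225 ≈ 4089.2, ∠ = arctan(3965/1000) ≈ 75.84°
|T| = 50 · 1.5726e+07 / 6.429e+10 ≈ 0.012231
Gain = 20 log₁₀(0.012231) ≈ -38.25 dB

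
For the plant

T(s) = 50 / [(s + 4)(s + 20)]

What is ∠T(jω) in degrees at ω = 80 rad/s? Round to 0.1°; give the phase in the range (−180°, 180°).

-163.1°

At s = jω = j80:
pole (s+4): 4 + j80 → |·| = √(4²+80²) = √6416 ≈ 80.1, ∠ = arctan(80/4) ≈ 87.14°
pole (s+20): 20 + j80 → |·| = √(20²+80²) = √6800 ≈ 82.462, ∠ = arctan(80/20) ≈ 75.96°
∠T = 0.00° − 163.10° = -163.10°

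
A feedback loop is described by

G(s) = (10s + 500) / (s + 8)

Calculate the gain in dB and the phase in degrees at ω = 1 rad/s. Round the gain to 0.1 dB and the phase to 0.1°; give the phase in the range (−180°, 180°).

Substitute s = j1:
Numerator: 10(j1) + 500 = 500 + j10
Denominator: (j1) + 8 = 8 + j1
|N| = √(500² + 10²) ≈ 500.1, ∠N ≈ 1.15°
|D| = √(8² + 1²) ≈ 8.0623, ∠D ≈ 7.13°
|G| = 500.1 / 8.0623 ≈ 62.029
Gain = 20 log₁₀(62.029) ≈ 35.85 dB
∠G = 1.15° − 7.13° = -5.98°

35.9 dB, -6.0°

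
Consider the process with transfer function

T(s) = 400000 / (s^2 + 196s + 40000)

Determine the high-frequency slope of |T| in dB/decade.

Each pole contributes −20 dB/decade at high frequency; each zero contributes +20 dB/decade.
Net: 0 zero(s) − 2 pole(s) → -40 dB/decade.

-40 dB/decade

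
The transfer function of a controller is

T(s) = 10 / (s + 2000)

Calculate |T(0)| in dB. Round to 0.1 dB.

-46.0 dB

T(0) = 10 / (2000) = 0.005
20 log₁₀(0.005) ≈ -46.02 dB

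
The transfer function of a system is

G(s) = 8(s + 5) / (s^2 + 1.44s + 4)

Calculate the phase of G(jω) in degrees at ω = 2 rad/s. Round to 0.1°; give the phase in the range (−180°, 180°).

-68.2°

At s = jω = j2:
zero (s+5): 5 + j2 → |·| = √(5²+2²) = √29 ≈ 5.3852, ∠ = arctan(2/5) ≈ 21.80°
quadratic: (j2)² + 1.44·j2 + 4 = 0 + j2.88 → |·| ≈ 2.88, ∠ ≈ 90.00°
∠G = 21.80° − 90.00° = -68.20°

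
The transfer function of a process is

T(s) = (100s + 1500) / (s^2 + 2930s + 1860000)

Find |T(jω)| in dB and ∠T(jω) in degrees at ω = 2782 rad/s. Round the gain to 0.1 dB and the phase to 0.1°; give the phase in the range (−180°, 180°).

-31.2 dB, -36.1°

Substitute s = j2782:
Numerator: 100(j2782) + 1500 = 1500 + j278200
Denominator: (j2782)^2 + 2930(j2782) + 1860000 = -5879524 + j8151260
|N| = √(1500² + 278200²) ≈ 2.782e+05, ∠N ≈ 89.69°
|D| = √(5879524² + 8151260²) ≈ 1.005e+07, ∠D ≈ 125.80°
|T| = 2.782e+05 / 1.005e+07 ≈ 0.027682
Gain = 20 log₁₀(0.027682) ≈ -31.16 dB
∠T = 89.69° − 125.80° = -36.11°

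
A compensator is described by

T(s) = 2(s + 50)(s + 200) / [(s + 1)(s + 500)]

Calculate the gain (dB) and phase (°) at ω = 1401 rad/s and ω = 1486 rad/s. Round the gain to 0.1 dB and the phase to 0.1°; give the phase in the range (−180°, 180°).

ω = 1401: 5.6 dB, 9.5°; ω = 1486: 5.6 dB, 9.0°

At s = jω = j1401:
zero (s+50): 50 + j1401 → |·| = √(50²+1401²) = √1965301 ≈ 1401.9, ∠ = arctan(1401/50) ≈ 87.96°
zero (s+200): 200 + j1401 → |·| = √(200²+1401²) = √2002801 ≈ 1415.2, ∠ = arctan(1401/200) ≈ 81.88°
pole (s+1): 1 + j1401 → |·| = √(1²+1401²) = √1962802 ≈ 1401, ∠ = arctan(1401/1) ≈ 89.96°
pole (s+500): 500 + j1401 → |·| = √(500²+1401²) = √2212801 ≈ 1487.5, ∠ = arctan(1401/500) ≈ 70.36°
|T| = 2 · 1.984e+06 / 2.084e+06 ≈ 1.904
Gain = 20 log₁₀(1.904) ≈ 5.59 dB
∠T = 169.84° − 160.32° = 9.52°

At s = jω = j1486:
zero (s+50): 50 + j1486 → |·| = √(50²+1486²) = √2210696 ≈ 1486.8, ∠ = arctan(1486/50) ≈ 88.07°
zero (s+200): 200 + j1486 → |·| = √(200²+1486²) = √2248196 ≈ 1499.4, ∠ = arctan(1486/200) ≈ 82.33°
pole (s+1): 1 + j1486 → |·| = √(1²+1486²) = √2208197 ≈ 1486, ∠ = arctan(1486/1) ≈ 89.96°
pole (s+500): 500 + j1486 → |·| = √(500²+1486²) = √2458196 ≈ 1567.9, ∠ = arctan(1486/500) ≈ 71.40°
|T| = 2 · 2.2293e+06 / 2.3299e+06 ≈ 1.9136
Gain = 20 log₁₀(1.9136) ≈ 5.64 dB
∠T = 170.40° − 161.36° = 9.04°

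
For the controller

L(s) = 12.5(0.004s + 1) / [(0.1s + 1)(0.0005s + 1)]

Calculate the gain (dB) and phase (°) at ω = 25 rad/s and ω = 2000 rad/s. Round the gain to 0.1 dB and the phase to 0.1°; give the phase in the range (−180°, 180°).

ω = 25: 13.4 dB, -63.2°; ω = 2000: -9.0 dB, -51.8°

At ω = 25 rad/s:
zero (1 + j25·0.004) = 1 + j0.1 → |·| ≈ 1.005, ∠ ≈ 5.71°
pole (1 + j25·0.1) = 1 + j2.5 → |·| ≈ 2.6926, ∠ ≈ 68.20°
pole (1 + j25·0.0005) = 1 + j0.0125 → |·| ≈ 1.0001, ∠ ≈ 0.72°
|L| = 12.5 · 1.005 / (2.6926 · 1.0001) ≈ 4.6651
Gain = 20 log₁₀(4.6651) ≈ 13.38 dB
∠L = (5.71°) − (68.20° + 0.72°) = -63.21°

At ω = 2000 rad/s:
zero (1 + j2000·0.004) = 1 + j8 → |·| ≈ 8.0623, ∠ ≈ 82.87°
pole (1 + j2000·0.1) = 1 + j200 → |·| ≈ 200, ∠ ≈ 89.71°
pole (1 + j2000·0.0005) = 1 + j1 → |·| ≈ 1.4142, ∠ ≈ 45.00°
|L| = 12.5 · 8.0623 / (200 · 1.4142) ≈ 0.35631
Gain = 20 log₁₀(0.35631) ≈ -8.96 dB
∠L = (82.87°) − (89.71° + 45.00°) = -51.84°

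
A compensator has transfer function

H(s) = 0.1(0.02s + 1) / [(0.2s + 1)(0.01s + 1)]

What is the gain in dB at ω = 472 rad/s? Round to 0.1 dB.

-53.6 dB

At ω = 472 rad/s:
zero (1 + j472·0.02) = 1 + j9.44 → |·| ≈ 9.4928, ∠ ≈ 83.95°
pole (1 + j472·0.2) = 1 + j94.4 → |·| ≈ 94.405, ∠ ≈ 89.39°
pole (1 + j472·0.01) = 1 + j4.72 → |·| ≈ 4.8248, ∠ ≈ 78.04°
|H| = 0.1 · 9.4928 / (94.405 · 4.8248) ≈ 0.0020841
Gain = 20 log₁₀(0.0020841) ≈ -53.62 dB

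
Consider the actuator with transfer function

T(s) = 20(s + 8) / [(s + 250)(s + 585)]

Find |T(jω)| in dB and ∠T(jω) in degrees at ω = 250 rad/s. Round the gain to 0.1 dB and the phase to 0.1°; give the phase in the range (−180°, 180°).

-33.1 dB, 20.0°

At s = jω = j250:
zero (s+8): 8 + j250 → |·| = √(8²+250²) = √62564 ≈ 250.13, ∠ = arctan(250/8) ≈ 88.17°
pole (s+250): 250 + j250 → |·| = √(250²+250²) = √125000 ≈ 353.55, ∠ = arctan(250/250) ≈ 45.00°
pole (s+585): 585 + j250 → |·| = √(585²+250²) = √404725 ≈ 636.18, ∠ = arctan(250/585) ≈ 23.14°
|T| = 20 · 250.13 / 2.2492e+05 ≈ 0.022242
Gain = 20 log₁₀(0.022242) ≈ -33.06 dB
∠T = 88.17° − 68.14° = 20.03°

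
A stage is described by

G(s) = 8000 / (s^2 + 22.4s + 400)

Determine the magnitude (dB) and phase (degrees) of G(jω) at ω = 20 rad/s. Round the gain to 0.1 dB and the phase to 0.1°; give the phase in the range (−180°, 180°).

At s = jω = j20:
quadratic: (j20)² + 22.4·j20 + 400 = 0 + j448 → |·| ≈ 448, ∠ ≈ 90.00°
|G| = 8000 / 448 ≈ 17.857
Gain = 20 log₁₀(17.857) ≈ 25.04 dB
∠G = 0.00° − 90.00° = -90.00°

25.0 dB, -90.0°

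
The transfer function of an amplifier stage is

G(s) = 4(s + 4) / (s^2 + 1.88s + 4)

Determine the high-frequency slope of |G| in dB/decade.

-20 dB/decade

Each pole contributes −20 dB/decade at high frequency; each zero contributes +20 dB/decade.
Net: 1 zero(s) − 2 pole(s) → -20 dB/decade.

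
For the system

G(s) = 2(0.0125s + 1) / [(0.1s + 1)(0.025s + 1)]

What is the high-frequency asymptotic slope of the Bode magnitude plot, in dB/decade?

Each pole contributes −20 dB/decade at high frequency; each zero contributes +20 dB/decade.
Net: 1 zero(s) − 2 pole(s) → -20 dB/decade.

-20 dB/decade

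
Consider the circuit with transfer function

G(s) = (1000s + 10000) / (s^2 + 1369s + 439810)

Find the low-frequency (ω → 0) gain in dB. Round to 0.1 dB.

-32.9 dB

G(0) = 10000 / 439810 ≈ 0.022737
20 log₁₀(0.022737) ≈ -32.87 dB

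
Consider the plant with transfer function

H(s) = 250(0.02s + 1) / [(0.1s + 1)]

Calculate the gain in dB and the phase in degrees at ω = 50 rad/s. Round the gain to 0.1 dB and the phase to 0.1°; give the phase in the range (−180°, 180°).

36.8 dB, -33.7°

At ω = 50 rad/s:
zero (1 + j50·0.02) = 1 + j1 → |·| ≈ 1.4142, ∠ ≈ 45.00°
pole (1 + j50·0.1) = 1 + j5 → |·| ≈ 5.099, ∠ ≈ 78.69°
|H| = 250 · 1.4142 / (5.099) ≈ 69.337
Gain = 20 log₁₀(69.337) ≈ 36.82 dB
∠H = (45.00°) − (78.69°) = -33.69°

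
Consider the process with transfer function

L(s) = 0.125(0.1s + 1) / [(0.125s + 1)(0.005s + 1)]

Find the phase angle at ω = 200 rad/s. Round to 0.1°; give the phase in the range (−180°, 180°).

At ω = 200 rad/s:
zero (1 + j200·0.1) = 1 + j20 → |·| ≈ 20.025, ∠ ≈ 87.14°
pole (1 + j200·0.125) = 1 + j25 → |·| ≈ 25.02, ∠ ≈ 87.71°
pole (1 + j200·0.005) = 1 + j1 → |·| ≈ 1.4142, ∠ ≈ 45.00°
∠L = (87.14°) − (87.71° + 45.00°) = -45.57°

-45.6°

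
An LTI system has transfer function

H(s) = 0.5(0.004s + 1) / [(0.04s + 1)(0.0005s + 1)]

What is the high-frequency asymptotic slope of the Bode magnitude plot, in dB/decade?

Each pole contributes −20 dB/decade at high frequency; each zero contributes +20 dB/decade.
Net: 1 zero(s) − 2 pole(s) → -20 dB/decade.

-20 dB/decade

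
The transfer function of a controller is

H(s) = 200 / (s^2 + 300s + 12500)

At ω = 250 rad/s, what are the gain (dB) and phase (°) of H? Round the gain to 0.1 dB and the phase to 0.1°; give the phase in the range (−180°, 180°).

Substitute s = j250:
Numerator: 200 = 200 + j0
Denominator: (j250)^2 + 300(j250) + 12500 = -50000 + j75000
|N| = √(200² + 0²) ≈ 200, ∠N ≈ 0.00°
|D| = √(50000² + 75000²) ≈ 90139, ∠D ≈ 123.69°
|H| = 200 / 90139 ≈ 0.0022188
Gain = 20 log₁₀(0.0022188) ≈ -53.08 dB
∠H = 0.00° − 123.69° = -123.69°

-53.1 dB, -123.7°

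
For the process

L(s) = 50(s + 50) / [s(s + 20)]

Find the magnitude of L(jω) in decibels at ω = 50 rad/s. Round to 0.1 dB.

2.4 dB

At s = jω = j50:
zero (s+50): 50 + j50 → |·| = √(50²+50²) = √5000 ≈ 70.711, ∠ = arctan(50/50) ≈ 45.00°
pole (s+20): 20 + j50 → |·| = √(20²+50²) = √2900 ≈ 53.852, ∠ = arctan(50/20) ≈ 68.20°
pole at origin: |s| = 50, ∠ = 90.00° (in denominator)
|L| = 50 · 70.711 / 2692.6 ≈ 1.3131
Gain = 20 log₁₀(1.3131) ≈ 2.37 dB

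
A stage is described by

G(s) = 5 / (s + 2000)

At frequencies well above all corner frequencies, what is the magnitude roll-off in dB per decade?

-20 dB/decade

Each pole contributes −20 dB/decade at high frequency; each zero contributes +20 dB/decade.
Net: 0 zero(s) − 1 pole(s) → -20 dB/decade.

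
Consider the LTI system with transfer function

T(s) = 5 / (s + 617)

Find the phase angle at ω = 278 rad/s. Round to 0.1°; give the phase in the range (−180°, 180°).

-24.3°

At s = jω = j278:
pole (s+617): 617 + j278 → |·| = √(617²+278²) = √457973 ≈ 676.74, ∠ = arctan(278/617) ≈ 24.25°
∠T = 0.00° − 24.25° = -24.25°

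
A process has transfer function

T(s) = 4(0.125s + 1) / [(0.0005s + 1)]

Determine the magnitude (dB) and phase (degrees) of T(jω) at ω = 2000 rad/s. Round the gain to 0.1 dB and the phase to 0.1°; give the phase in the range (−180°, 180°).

57.0 dB, 44.8°

At ω = 2000 rad/s:
zero (1 + j2000·0.125) = 1 + j250 → |·| ≈ 250, ∠ ≈ 89.77°
pole (1 + j2000·0.0005) = 1 + j1 → |·| ≈ 1.4142, ∠ ≈ 45.00°
|T| = 4 · 250 / (1.4142) ≈ 707.11
Gain = 20 log₁₀(707.11) ≈ 56.99 dB
∠T = (89.77°) − (45.00°) = 44.77°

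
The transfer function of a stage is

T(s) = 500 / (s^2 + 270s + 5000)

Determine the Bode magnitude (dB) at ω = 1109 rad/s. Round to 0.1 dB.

-68.0 dB

Substitute s = j1109:
Numerator: 500 = 500 + j0
Denominator: (j1109)^2 + 270(j1109) + 5000 = -1224881 + j299430
|N| = √(500² + 0²) ≈ 500, ∠N ≈ 0.00°
|D| = √(1224881² + 299430²) ≈ 1.2609e+06, ∠D ≈ 166.26°
|T| = 500 / 1.2609e+06 ≈ 0.00039654
Gain = 20 log₁₀(0.00039654) ≈ -68.03 dB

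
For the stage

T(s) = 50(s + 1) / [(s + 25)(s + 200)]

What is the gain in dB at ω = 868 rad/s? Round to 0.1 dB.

At s = jω = j868:
zero (s+1): 1 + j868 → |·| = √(1²+868²) = √753425 ≈ 868, ∠ = arctan(868/1) ≈ 89.93°
pole (s+25): 25 + j868 → |·| = √(25²+868²) = √754049 ≈ 868.36, ∠ = arctan(868/25) ≈ 88.35°
pole (s+200): 200 + j868 → |·| = √(200²+868²) = √793424 ≈ 890.74, ∠ = arctan(868/200) ≈ 77.02°
|T| = 50 · 868 / 7.7348e+05 ≈ 0.05611
Gain = 20 log₁₀(0.05611) ≈ -25.02 dB

-25.0 dB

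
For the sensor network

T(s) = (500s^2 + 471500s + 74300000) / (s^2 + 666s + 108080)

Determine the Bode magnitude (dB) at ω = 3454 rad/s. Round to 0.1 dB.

Substitute s = j3454:
Numerator: 500(j3454)^2 + 471500(j3454) + 74300000 = -5890758000 + j1628561000
Denominator: (j3454)^2 + 666(j3454) + 108080 = -11822036 + j2300364
|N| = √(5890758000² + 1628561000²) ≈ 6.1117e+09, ∠N ≈ 164.55°
|D| = √(11822036² + 2300364²) ≈ 1.2044e+07, ∠D ≈ 168.99°
|T| = 6.1117e+09 / 1.2044e+07 ≈ 507.45
Gain = 20 log₁₀(507.45) ≈ 54.11 dB

54.1 dB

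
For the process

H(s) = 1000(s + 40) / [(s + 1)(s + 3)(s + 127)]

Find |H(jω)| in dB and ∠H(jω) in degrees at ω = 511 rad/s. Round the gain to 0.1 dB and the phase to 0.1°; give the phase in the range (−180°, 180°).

At s = jω = j511:
zero (s+40): 40 + j511 → |·| = √(40²+511²) = √262721 ≈ 512.56, ∠ = arctan(511/40) ≈ 85.52°
pole (s+1): 1 + j511 → |·| = √(1²+511²) = √261122 ≈ 511, ∠ = arctan(511/1) ≈ 89.89°
pole (s+3): 3 + j511 → |·| = √(3²+511²) = √261130 ≈ 511.01, ∠ = arctan(511/3) ≈ 89.66°
pole (s+127): 127 + j511 → |·| = √(127²+511²) = √277250 ≈ 526.55, ∠ = arctan(511/127) ≈ 76.04°
|H| = 1000 · 512.56 / 1.375e+08 ≈ 0.0037277
Gain = 20 log₁₀(0.0037277) ≈ -48.57 dB
∠H = 85.52° − 255.59° = -170.07°

-48.6 dB, -170.1°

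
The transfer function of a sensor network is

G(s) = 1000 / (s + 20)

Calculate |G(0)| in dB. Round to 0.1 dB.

G(0) = 1000 / (20) = 50
20 log₁₀(50) ≈ 33.98 dB

34.0 dB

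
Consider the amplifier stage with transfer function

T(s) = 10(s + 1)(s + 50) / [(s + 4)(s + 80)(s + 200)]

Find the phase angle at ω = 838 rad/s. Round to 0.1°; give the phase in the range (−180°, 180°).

-74.3°

At s = jω = j838:
zero (s+1): 1 + j838 → |·| = √(1²+838²) = √702245 ≈ 838, ∠ = arctan(838/1) ≈ 89.93°
zero (s+50): 50 + j838 → |·| = √(50²+838²) = √704744 ≈ 839.49, ∠ = arctan(838/50) ≈ 86.59°
pole (s+4): 4 + j838 → |·| = √(4²+838²) = √702260 ≈ 838.01, ∠ = arctan(838/4) ≈ 89.73°
pole (s+80): 80 + j838 → |·| = √(80²+838²) = √708644 ≈ 841.81, ∠ = arctan(838/80) ≈ 84.55°
pole (s+200): 200 + j838 → |·| = √(200²+838²) = √742244 ≈ 861.54, ∠ = arctan(838/200) ≈ 76.58°
∠T = 176.52° − 250.86° = -74.34°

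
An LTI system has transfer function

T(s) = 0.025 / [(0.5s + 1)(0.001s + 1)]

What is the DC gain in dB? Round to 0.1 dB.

-32.0 dB

T(0) = 0.025 · 1 / 1 = 0.025
20 log₁₀(0.025) ≈ -32.04 dB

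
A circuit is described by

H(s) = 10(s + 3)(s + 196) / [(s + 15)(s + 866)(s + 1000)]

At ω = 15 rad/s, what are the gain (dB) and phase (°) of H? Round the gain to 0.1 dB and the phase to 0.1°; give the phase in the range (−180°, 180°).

-55.7 dB, 36.2°

At s = jω = j15:
zero (s+3): 3 + j15 → |·| = √(3²+15²) = √234 ≈ 15.297, ∠ = arctan(15/3) ≈ 78.69°
zero (s+196): 196 + j15 → |·| = √(196²+15²) = √38641 ≈ 196.57, ∠ = arctan(15/196) ≈ 4.38°
pole (s+15): 15 + j15 → |·| = √(15²+15²) = √450 ≈ 21.213, ∠ = arctan(15/15) ≈ 45.00°
pole (s+866): 866 + j15 → |·| = √(866²+15²) = √750181 ≈ 866.13, ∠ = arctan(15/866) ≈ 0.99°
pole (s+1000): 1000 + j15 → |·| = √(1000²+15²) = √1000225 ≈ 1000.1, ∠ = arctan(15/1000) ≈ 0.86°
|H| = 10 · 3006.9 / 1.8375e+07 ≈ 0.0016364
Gain = 20 log₁₀(0.0016364) ≈ -55.72 dB
∠H = 83.07° − 46.85° = 36.22°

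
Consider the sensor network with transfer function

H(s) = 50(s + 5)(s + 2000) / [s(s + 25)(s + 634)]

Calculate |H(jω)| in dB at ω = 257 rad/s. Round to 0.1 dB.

-4.9 dB

At s = jω = j257:
zero (s+5): 5 + j257 → |·| = √(5²+257²) = √66074 ≈ 257.05, ∠ = arctan(257/5) ≈ 88.89°
zero (s+2000): 2000 + j257 → |·| = √(2000²+257²) = √4066049 ≈ 2016.4, ∠ = arctan(257/2000) ≈ 7.32°
pole (s+25): 25 + j257 → |·| = √(25²+257²) = √66674 ≈ 258.21, ∠ = arctan(257/25) ≈ 84.44°
pole (s+634): 634 + j257 → |·| = √(634²+257²) = √468005 ≈ 684.11, ∠ = arctan(257/634) ≈ 22.07°
pole at origin: |s| = 257, ∠ = 90.00° (in denominator)
|H| = 50 · 5.1832e+05 / 4.5398e+07 ≈ 0.57086
Gain = 20 log₁₀(0.57086) ≈ -4.87 dB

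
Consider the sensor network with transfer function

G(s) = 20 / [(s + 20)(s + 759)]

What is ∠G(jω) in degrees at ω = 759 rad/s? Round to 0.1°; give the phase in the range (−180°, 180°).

-133.5°

At s = jω = j759:
pole (s+20): 20 + j759 → |·| = √(20²+759²) = √576481 ≈ 759.26, ∠ = arctan(759/20) ≈ 88.49°
pole (s+759): 759 + j759 → |·| = √(759²+759²) = √1152162 ≈ 1073.4, ∠ = arctan(759/759) ≈ 45.00°
∠G = 0.00° − 133.49° = -133.49°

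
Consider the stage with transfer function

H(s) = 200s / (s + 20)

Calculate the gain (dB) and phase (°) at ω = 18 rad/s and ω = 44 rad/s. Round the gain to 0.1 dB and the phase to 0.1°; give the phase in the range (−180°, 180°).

ω = 18: 42.5 dB, 48.0°; ω = 44: 45.2 dB, 24.4°

At s = jω = j18:
zero at origin: s = j18 → |·| = 18, ∠ = 90.00°
pole (s+20): 20 + j18 → |·| = √(20²+18²) = √724 ≈ 26.907, ∠ = arctan(18/20) ≈ 41.99°
|H| = 200 · 18 / 26.907 ≈ 133.79
Gain = 20 log₁₀(133.79) ≈ 42.53 dB
∠H = 90.00° − 41.99° = 48.01°

At s = jω = j44:
zero at origin: s = j44 → |·| = 44, ∠ = 90.00°
pole (s+20): 20 + j44 → |·| = √(20²+44²) = √2336 ≈ 48.332, ∠ = arctan(44/20) ≈ 65.56°
|H| = 200 · 44 / 48.332 ≈ 182.07
Gain = 20 log₁₀(182.07) ≈ 45.20 dB
∠H = 90.00° − 65.56° = 24.44°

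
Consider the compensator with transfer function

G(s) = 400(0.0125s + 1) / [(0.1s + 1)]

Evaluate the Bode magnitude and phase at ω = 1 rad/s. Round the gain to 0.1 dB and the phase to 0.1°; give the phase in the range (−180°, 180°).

52.0 dB, -5.0°

At ω = 1 rad/s:
zero (1 + j1·0.0125) = 1 + j0.0125 → |·| ≈ 1.0001, ∠ ≈ 0.72°
pole (1 + j1·0.1) = 1 + j0.1 → |·| ≈ 1.005, ∠ ≈ 5.71°
|G| = 400 · 1.0001 / (1.005) ≈ 398.05
Gain = 20 log₁₀(398.05) ≈ 52.00 dB
∠G = (0.72°) − (5.71°) = -4.99°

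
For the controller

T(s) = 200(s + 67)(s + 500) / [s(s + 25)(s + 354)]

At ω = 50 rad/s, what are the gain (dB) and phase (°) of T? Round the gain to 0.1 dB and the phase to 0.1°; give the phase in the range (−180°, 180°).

At s = jω = j50:
zero (s+67): 67 + j50 → |·| = √(67²+50²) = √6989 ≈ 83.6, ∠ = arctan(50/67) ≈ 36.73°
zero (s+500): 500 + j50 → |·| = √(500²+50²) = √252500 ≈ 502.49, ∠ = arctan(50/500) ≈ 5.71°
pole (s+25): 25 + j50 → |·| = √(25²+50²) = √3125 ≈ 55.902, ∠ = arctan(50/25) ≈ 63.43°
pole (s+354): 354 + j50 → |·| = √(354²+50²) = √127816 ≈ 357.51, ∠ = arctan(50/354) ≈ 8.04°
pole at origin: |s| = 50, ∠ = 90.00° (in denominator)
|T| = 200 · 42008 / 9.9928e+05 ≈ 8.4077
Gain = 20 log₁₀(8.4077) ≈ 18.49 dB
∠T = 42.44° − 161.47° = -119.03°

18.5 dB, -119.0°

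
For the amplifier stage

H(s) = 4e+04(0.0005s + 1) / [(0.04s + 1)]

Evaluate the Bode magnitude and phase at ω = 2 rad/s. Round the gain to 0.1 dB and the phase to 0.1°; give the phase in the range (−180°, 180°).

At ω = 2 rad/s:
zero (1 + j2·0.0005) = 1 + j0.001 → |·| ≈ 1, ∠ ≈ 0.06°
pole (1 + j2·0.04) = 1 + j0.08 → |·| ≈ 1.0032, ∠ ≈ 4.57°
|H| = 4e+04 · 1 / (1.0032) ≈ 39872
Gain = 20 log₁₀(39872) ≈ 92.01 dB
∠H = (0.06°) − (4.57°) = -4.51°

92.0 dB, -4.5°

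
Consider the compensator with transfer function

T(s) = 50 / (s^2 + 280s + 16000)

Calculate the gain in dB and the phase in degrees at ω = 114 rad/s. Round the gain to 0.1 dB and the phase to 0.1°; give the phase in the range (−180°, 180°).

-56.1 dB, -84.6°

Substitute s = j114:
Numerator: 50 = 50 + j0
Denominator: (j114)^2 + 280(j114) + 16000 = 3004 + j31920
|N| = √(50² + 0²) ≈ 50, ∠N ≈ 0.00°
|D| = √(3004² + 31920²) ≈ 32061, ∠D ≈ 84.62°
|T| = 50 / 32061 ≈ 0.0015595
Gain = 20 log₁₀(0.0015595) ≈ -56.14 dB
∠T = 0.00° − 84.62° = -84.62°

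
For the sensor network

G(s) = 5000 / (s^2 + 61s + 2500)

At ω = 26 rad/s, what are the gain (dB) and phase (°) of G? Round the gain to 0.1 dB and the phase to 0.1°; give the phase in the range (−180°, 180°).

At s = jω = j26:
quadratic: (j26)² + 61·j26 + 2500 = 1824 + j1586 → |·| ≈ 2417.1, ∠ ≈ 41.01°
|G| = 5000 / 2417.1 ≈ 2.0686
Gain = 20 log₁₀(2.0686) ≈ 6.31 dB
∠G = 0.00° − 41.01° = -41.01°

6.3 dB, -41.0°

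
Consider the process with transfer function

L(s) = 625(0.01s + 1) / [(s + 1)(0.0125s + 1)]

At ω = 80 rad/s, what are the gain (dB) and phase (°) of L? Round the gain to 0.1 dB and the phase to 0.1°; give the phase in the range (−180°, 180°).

At ω = 80 rad/s:
zero (1 + j80·0.01) = 1 + j0.8 → |·| ≈ 1.2806, ∠ ≈ 38.66°
pole (1 + j80·1) = 1 + j80 → |·| ≈ 80.006, ∠ ≈ 89.28°
pole (1 + j80·0.0125) = 1 + j1 → |·| ≈ 1.4142, ∠ ≈ 45.00°
|L| = 625 · 1.2806 / (80.006 · 1.4142) ≈ 7.0739
Gain = 20 log₁₀(7.0739) ≈ 16.99 dB
∠L = (38.66°) − (89.28° + 45.00°) = -95.62°

17.0 dB, -95.6°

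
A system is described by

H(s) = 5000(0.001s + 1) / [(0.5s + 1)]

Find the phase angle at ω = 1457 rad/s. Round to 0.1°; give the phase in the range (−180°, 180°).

-34.4°

At ω = 1457 rad/s:
zero (1 + j1457·0.001) = 1 + j1.457 → |·| ≈ 1.7672, ∠ ≈ 55.54°
pole (1 + j1457·0.5) = 1 + j728.5 → |·| ≈ 728.5, ∠ ≈ 89.92°
∠H = (55.54°) − (89.92°) = -34.38°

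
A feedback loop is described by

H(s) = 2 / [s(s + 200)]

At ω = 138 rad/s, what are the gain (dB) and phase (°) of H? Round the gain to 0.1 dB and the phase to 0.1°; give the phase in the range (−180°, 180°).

At s = jω = j138:
pole (s+200): 200 + j138 → |·| = √(200²+138²) = √59044 ≈ 242.99, ∠ = arctan(138/200) ≈ 34.61°
pole at origin: |s| = 138, ∠ = 90.00° (in denominator)
|H| = 2 / 33533 ≈ 5.9643e-05
Gain = 20 log₁₀(5.9643e-05) ≈ -84.49 dB
∠H = 0.00° − 124.61° = -124.61°

-84.5 dB, -124.6°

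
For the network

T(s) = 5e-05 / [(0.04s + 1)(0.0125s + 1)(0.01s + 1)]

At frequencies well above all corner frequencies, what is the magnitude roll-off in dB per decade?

Each pole contributes −20 dB/decade at high frequency; each zero contributes +20 dB/decade.
Net: 0 zero(s) − 3 pole(s) → -60 dB/decade.

-60 dB/decade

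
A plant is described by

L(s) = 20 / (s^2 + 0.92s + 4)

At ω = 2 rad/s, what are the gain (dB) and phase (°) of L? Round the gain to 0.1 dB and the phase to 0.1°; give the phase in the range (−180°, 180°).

At s = jω = j2:
quadratic: (j2)² + 0.92·j2 + 4 = 0 + j1.84 → |·| ≈ 1.84, ∠ ≈ 90.00°
|L| = 20 / 1.84 ≈ 10.87
Gain = 20 log₁₀(10.87) ≈ 20.72 dB
∠L = 0.00° − 90.00° = -90.00°

20.7 dB, -90.0°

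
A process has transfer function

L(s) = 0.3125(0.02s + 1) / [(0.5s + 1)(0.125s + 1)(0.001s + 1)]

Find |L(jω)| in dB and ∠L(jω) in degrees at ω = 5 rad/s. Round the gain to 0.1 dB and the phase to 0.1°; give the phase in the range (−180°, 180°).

At ω = 5 rad/s:
zero (1 + j5·0.02) = 1 + j0.1 → |·| ≈ 1.005, ∠ ≈ 5.71°
pole (1 + j5·0.5) = 1 + j2.5 → |·| ≈ 2.6926, ∠ ≈ 68.20°
pole (1 + j5·0.125) = 1 + j0.625 → |·| ≈ 1.1792, ∠ ≈ 32.01°
pole (1 + j5·0.001) = 1 + j0.005 → |·| ≈ 1, ∠ ≈ 0.29°
|L| = 0.3125 · 1.005 / (2.6926 · 1.1792 · 1) ≈ 0.098914
Gain = 20 log₁₀(0.098914) ≈ -20.09 dB
∠L = (5.71°) − (68.20° + 32.01° + 0.29°) = -94.79°

-20.1 dB, -94.8°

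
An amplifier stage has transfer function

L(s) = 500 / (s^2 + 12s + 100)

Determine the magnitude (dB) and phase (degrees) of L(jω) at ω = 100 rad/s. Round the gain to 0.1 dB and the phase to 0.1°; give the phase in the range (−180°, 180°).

At s = jω = j100:
quadratic: (j100)² + 12·j100 + 100 = -9900 + j1200 → |·| ≈ 9972.5, ∠ ≈ 173.09°
|L| = 500 / 9972.5 ≈ 0.050138
Gain = 20 log₁₀(0.050138) ≈ -26.00 dB
∠L = 0.00° − 173.09° = -173.09°

-26.0 dB, -173.1°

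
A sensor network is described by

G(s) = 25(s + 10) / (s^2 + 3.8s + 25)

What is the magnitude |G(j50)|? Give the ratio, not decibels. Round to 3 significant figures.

At s = jω = j50:
zero (s+10): 10 + j50 → |·| = √(10²+50²) = √2600 ≈ 50.99, ∠ = arctan(50/10) ≈ 78.69°
quadratic: (j50)² + 3.8·j50 + 25 = -2475 + j190 → |·| ≈ 2482.3, ∠ ≈ 175.61°
|G| = 25 · 50.99 / 2482.3 ≈ 0.51354

0.514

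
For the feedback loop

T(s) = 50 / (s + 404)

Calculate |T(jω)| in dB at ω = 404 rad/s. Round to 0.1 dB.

-21.2 dB

Substitute s = j404:
Numerator: 50 = 50 + j0
Denominator: (j404) + 404 = 404 + j404
|N| = √(50² + 0²) ≈ 50, ∠N ≈ 0.00°
|D| = √(404² + 404²) ≈ 571.34, ∠D ≈ 45.00°
|T| = 50 / 571.34 ≈ 0.087514
Gain = 20 log₁₀(0.087514) ≈ -21.16 dB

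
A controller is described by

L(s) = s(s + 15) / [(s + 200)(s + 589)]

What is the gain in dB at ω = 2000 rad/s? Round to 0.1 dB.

At s = jω = j2000:
zero (s+15): 15 + j2000 → |·| = √(15²+2000²) = √4000225 ≈ 2000.1, ∠ = arctan(2000/15) ≈ 89.57°
zero at origin: s = j2000 → |·| = 2000, ∠ = 90.00°
pole (s+200): 200 + j2000 → |·| = √(200²+2000²) = √4040000 ≈ 2010, ∠ = arctan(2000/200) ≈ 84.29°
pole (s+589): 589 + j2000 → |·| = √(589²+2000²) = √4346921 ≈ 2084.9, ∠ = arctan(2000/589) ≈ 73.59°
|L| = 1 · 4.0002e+06 / 4.1906e+06 ≈ 0.95456
Gain = 20 log₁₀(0.95456) ≈ -0.40 dB

-0.4 dB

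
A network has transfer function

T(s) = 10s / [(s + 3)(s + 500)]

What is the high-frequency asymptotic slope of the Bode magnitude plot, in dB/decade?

-20 dB/decade

Each pole contributes −20 dB/decade at high frequency; each zero contributes +20 dB/decade.
Net: 1 zero(s) − 2 pole(s) → -20 dB/decade.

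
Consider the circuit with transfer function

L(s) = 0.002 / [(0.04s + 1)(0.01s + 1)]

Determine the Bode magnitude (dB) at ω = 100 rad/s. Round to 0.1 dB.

-69.3 dB

At ω = 100 rad/s:
pole (1 + j100·0.04) = 1 + j4 → |·| ≈ 4.1231, ∠ ≈ 75.96°
pole (1 + j100·0.01) = 1 + j1 → |·| ≈ 1.4142, ∠ ≈ 45.00°
|L| = 0.002 · 1 / (4.1231 · 1.4142) ≈ 0.000343
Gain = 20 log₁₀(0.000343) ≈ -69.29 dB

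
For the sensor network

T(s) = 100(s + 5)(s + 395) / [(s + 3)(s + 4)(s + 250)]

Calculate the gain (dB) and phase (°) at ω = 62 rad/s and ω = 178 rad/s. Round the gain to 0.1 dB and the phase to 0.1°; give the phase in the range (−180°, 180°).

ω = 62: 8.0 dB, -93.2°; ω = 178: -2.0 dB, -100.5°

At s = jω = j62:
zero (s+5): 5 + j62 → |·| = √(5²+62²) = √3869 ≈ 62.201, ∠ = arctan(62/5) ≈ 85.39°
zero (s+395): 395 + j62 → |·| = √(395²+62²) = √159869 ≈ 399.84, ∠ = arctan(62/395) ≈ 8.92°
pole (s+3): 3 + j62 → |·| = √(3²+62²) = √3853 ≈ 62.073, ∠ = arctan(62/3) ≈ 87.23°
pole (s+4): 4 + j62 → |·| = √(4²+62²) = √3860 ≈ 62.129, ∠ = arctan(62/4) ≈ 86.31°
pole (s+250): 250 + j62 → |·| = √(250²+62²) = √66344 ≈ 257.57, ∠ = arctan(62/250) ≈ 13.93°
|T| = 100 · 24870 / 9.9333e+05 ≈ 2.5037
Gain = 20 log₁₀(2.5037) ≈ 7.97 dB
∠T = 94.31° − 187.47° = -93.16°

At s = jω = j178:
zero (s+5): 5 + j178 → |·| = √(5²+178²) = √31709 ≈ 178.07, ∠ = arctan(178/5) ≈ 88.39°
zero (s+395): 395 + j178 → |·| = √(395²+178²) = √187709 ≈ 433.25, ∠ = arctan(178/395) ≈ 24.26°
pole (s+3): 3 + j178 → |·| = √(3²+178²) = √31693 ≈ 178.03, ∠ = arctan(178/3) ≈ 89.03°
pole (s+4): 4 + j178 → |·| = √(4²+178²) = √31700 ≈ 178.04, ∠ = arctan(178/4) ≈ 88.71°
pole (s+250): 250 + j178 → |·| = √(250²+178²) = √94184 ≈ 306.89, ∠ = arctan(178/250) ≈ 35.45°
|T| = 100 · 77149 / 9.7273e+06 ≈ 0.79312
Gain = 20 log₁₀(0.79312) ≈ -2.01 dB
∠T = 112.65° − 213.19° = -100.54°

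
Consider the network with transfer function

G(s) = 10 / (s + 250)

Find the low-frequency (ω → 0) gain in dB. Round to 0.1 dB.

G(0) = 10 / 250 = 0.04
20 log₁₀(0.04) ≈ -27.96 dB

-28.0 dB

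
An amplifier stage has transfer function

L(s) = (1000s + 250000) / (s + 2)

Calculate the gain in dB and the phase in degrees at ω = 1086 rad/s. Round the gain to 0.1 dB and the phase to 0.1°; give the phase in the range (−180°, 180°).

60.2 dB, -12.9°

Substitute s = j1086:
Numerator: 1000(j1086) + 250000 = 250000 + j1086000
Denominator: (j1086) + 2 = 2 + j1086
|N| = √(250000² + 1086000²) ≈ 1.1144e+06, ∠N ≈ 77.04°
|D| = √(2² + 1086²) ≈ 1086, ∠D ≈ 89.89°
|L| = 1.1144e+06 / 1086 ≈ 1026.2
Gain = 20 log₁₀(1026.2) ≈ 60.22 dB
∠L = 77.04° − 89.89° = -12.85°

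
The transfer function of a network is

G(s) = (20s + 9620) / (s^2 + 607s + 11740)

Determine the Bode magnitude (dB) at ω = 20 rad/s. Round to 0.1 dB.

Substitute s = j20:
Numerator: 20(j20) + 9620 = 9620 + j400
Denominator: (j20)^2 + 607(j20) + 11740 = 11340 + j12140
|N| = √(9620² + 400²) ≈ 9628.3, ∠N ≈ 2.38°
|D| = √(11340² + 12140²) ≈ 16613, ∠D ≈ 46.95°
|G| = 9628.3 / 16613 ≈ 0.57956
Gain = 20 log₁₀(0.57956) ≈ -4.74 dB

-4.7 dB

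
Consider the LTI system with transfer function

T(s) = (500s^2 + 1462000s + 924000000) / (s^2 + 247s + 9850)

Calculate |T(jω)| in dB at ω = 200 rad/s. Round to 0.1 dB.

84.3 dB

Substitute s = j200:
Numerator: 500(j200)^2 + 1462000(j200) + 924000000 = 904000000 + j292400000
Denominator: (j200)^2 + 247(j200) + 9850 = -30150 + j49400
|N| = √(904000000² + 292400000²) ≈ 9.5011e+08, ∠N ≈ 17.92°
|D| = √(30150² + 49400²) ≈ 57874, ∠D ≈ 121.40°
|T| = 9.5011e+08 / 57874 ≈ 16417
Gain = 20 log₁₀(16417) ≈ 84.31 dB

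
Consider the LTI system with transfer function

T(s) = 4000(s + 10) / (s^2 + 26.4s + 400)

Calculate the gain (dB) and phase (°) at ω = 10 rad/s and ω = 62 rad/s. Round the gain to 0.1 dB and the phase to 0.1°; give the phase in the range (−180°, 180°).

ω = 10: 43.0 dB, 3.7°; ω = 62: 36.4 dB, -73.7°

At s = jω = j10:
zero (s+10): 10 + j10 → |·| = √(10²+10²) = √200 ≈ 14.142, ∠ = arctan(10/10) ≈ 45.00°
quadratic: (j10)² + 26.4·j10 + 400 = 300 + j264 → |·| ≈ 399.62, ∠ ≈ 41.35°
|T| = 4000 · 14.142 / 399.62 ≈ 141.55
Gain = 20 log₁₀(141.55) ≈ 43.02 dB
∠T = 45.00° − 41.35° = 3.65°

At s = jω = j62:
zero (s+10): 10 + j62 → |·| = √(10²+62²) = √3944 ≈ 62.801, ∠ = arctan(62/10) ≈ 80.84°
quadratic: (j62)² + 26.4·j62 + 400 = -3444 + j1636.8 → |·| ≈ 3813.2, ∠ ≈ 154.58°
|T| = 4000 · 62.801 / 3813.2 ≈ 65.877
Gain = 20 log₁₀(65.877) ≈ 36.37 dB
∠T = 80.84° − 154.58° = -73.74°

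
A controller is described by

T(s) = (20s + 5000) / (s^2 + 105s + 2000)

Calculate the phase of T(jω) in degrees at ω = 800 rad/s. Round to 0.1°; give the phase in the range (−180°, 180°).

-99.9°

Substitute s = j800:
Numerator: 20(j800) + 5000 = 5000 + j16000
Denominator: (j800)^2 + 105(j800) + 2000 = -638000 + j84000
|N| = √(5000² + 16000²) ≈ 16763, ∠N ≈ 72.65°
|D| = √(638000² + 84000²) ≈ 6.4351e+05, ∠D ≈ 172.50°
∠T = 72.65° − 172.50° = -99.85°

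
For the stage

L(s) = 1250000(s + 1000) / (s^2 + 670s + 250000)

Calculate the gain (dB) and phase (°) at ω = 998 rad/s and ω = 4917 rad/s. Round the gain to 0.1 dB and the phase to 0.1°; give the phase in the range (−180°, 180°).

At s = jω = j998:
zero (s+1000): 1000 + j998 → |·| = √(1000²+998²) = √1996004 ≈ 1412.8, ∠ = arctan(998/1000) ≈ 44.94°
quadratic: (j998)² + 670·j998 + 250000 = -746004 + j668660 → |·| ≈ 1.0018e+06, ∠ ≈ 138.13°
|L| = 1250000 · 1412.8 / 1.0018e+06 ≈ 1762.8
Gain = 20 log₁₀(1762.8) ≈ 64.92 dB
∠L = 44.94° − 138.13° = -93.19°

At s = jω = j4917:
zero (s+1000): 1000 + j4917 → |·| = √(1000²+4917²) = √25176889 ≈ 5017.7, ∠ = arctan(4917/1000) ≈ 78.50°
quadratic: (j4917)² + 670·j4917 + 250000 = -23926889 + j3294390 → |·| ≈ 2.4153e+07, ∠ ≈ 172.16°
|L| = 1250000 · 5017.7 / 2.4153e+07 ≈ 259.68
Gain = 20 log₁₀(259.68) ≈ 48.29 dB
∠L = 78.50° − 172.16° = -93.66°

ω = 998: 64.9 dB, -93.2°; ω = 4917: 48.3 dB, -93.7°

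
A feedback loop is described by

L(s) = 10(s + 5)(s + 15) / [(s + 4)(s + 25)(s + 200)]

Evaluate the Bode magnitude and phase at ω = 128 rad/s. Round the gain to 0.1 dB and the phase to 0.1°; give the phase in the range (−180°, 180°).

At s = jω = j128:
zero (s+5): 5 + j128 → |·| = √(5²+128²) = √16409 ≈ 128.1, ∠ = arctan(128/5) ≈ 87.76°
zero (s+15): 15 + j128 → |·| = √(15²+128²) = √16609 ≈ 128.88, ∠ = arctan(128/15) ≈ 83.32°
pole (s+4): 4 + j128 → |·| = √(4²+128²) = √16400 ≈ 128.06, ∠ = arctan(128/4) ≈ 88.21°
pole (s+25): 25 + j128 → |·| = √(25²+128²) = √17009 ≈ 130.42, ∠ = arctan(128/25) ≈ 78.95°
pole (s+200): 200 + j128 → |·| = √(200²+128²) = √56384 ≈ 237.45, ∠ = arctan(128/200) ≈ 32.62°
|L| = 10 · 16510 / 3.9658e+06 ≈ 0.041631
Gain = 20 log₁₀(0.041631) ≈ -27.61 dB
∠L = 171.08° − 199.78° = -28.70°

-27.6 dB, -28.7°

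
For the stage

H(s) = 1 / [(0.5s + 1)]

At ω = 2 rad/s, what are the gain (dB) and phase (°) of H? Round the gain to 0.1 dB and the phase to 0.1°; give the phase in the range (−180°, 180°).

At ω = 2 rad/s:
pole (1 + j2·0.5) = 1 + j1 → |·| ≈ 1.4142, ∠ ≈ 45.00°
|H| = 1 · 1 / (1.4142) ≈ 0.70711
Gain = 20 log₁₀(0.70711) ≈ -3.01 dB
∠H = (0°) − (45.00°) = -45.00°

-3.0 dB, -45.0°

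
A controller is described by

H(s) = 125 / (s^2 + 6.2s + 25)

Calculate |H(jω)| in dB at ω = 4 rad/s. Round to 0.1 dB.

At s = jω = j4:
quadratic: (j4)² + 6.2·j4 + 25 = 9 + j24.8 → |·| ≈ 26.383, ∠ ≈ 70.05°
|H| = 125 / 26.383 ≈ 4.7379
Gain = 20 log₁₀(4.7379) ≈ 13.51 dB

13.5 dB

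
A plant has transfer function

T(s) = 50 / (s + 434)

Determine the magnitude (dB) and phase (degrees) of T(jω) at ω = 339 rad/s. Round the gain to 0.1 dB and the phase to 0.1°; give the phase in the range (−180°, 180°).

-20.8 dB, -38.0°

Substitute s = j339:
Numerator: 50 = 50 + j0
Denominator: (j339) + 434 = 434 + j339
|N| = √(50² + 0²) ≈ 50, ∠N ≈ 0.00°
|D| = √(434² + 339²) ≈ 550.71, ∠D ≈ 37.99°
|T| = 50 / 550.71 ≈ 0.090792
Gain = 20 log₁₀(0.090792) ≈ -20.84 dB
∠T = 0.00° − 37.99° = -37.99°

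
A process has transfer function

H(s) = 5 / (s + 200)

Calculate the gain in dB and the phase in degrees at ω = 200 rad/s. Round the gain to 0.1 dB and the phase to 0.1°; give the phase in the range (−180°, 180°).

-35.1 dB, -45.0°

At s = jω = j200:
pole (s+200): 200 + j200 → |·| = √(200²+200²) = √80000 ≈ 282.84, ∠ = arctan(200/200) ≈ 45.00°
|H| = 5 / 282.84 ≈ 0.017678
Gain = 20 log₁₀(0.017678) ≈ -35.05 dB
∠H = 0.00° − 45.00° = -45.00°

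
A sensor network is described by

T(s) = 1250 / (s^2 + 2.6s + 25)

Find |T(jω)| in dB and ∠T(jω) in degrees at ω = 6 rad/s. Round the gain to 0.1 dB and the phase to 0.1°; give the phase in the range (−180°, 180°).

At s = jω = j6:
quadratic: (j6)² + 2.6·j6 + 25 = -11 + j15.6 → |·| ≈ 19.088, ∠ ≈ 125.19°
|T| = 1250 / 19.088 ≈ 65.486
Gain = 20 log₁₀(65.486) ≈ 36.32 dB
∠T = 0.00° − 125.19° = -125.19°

36.3 dB, -125.2°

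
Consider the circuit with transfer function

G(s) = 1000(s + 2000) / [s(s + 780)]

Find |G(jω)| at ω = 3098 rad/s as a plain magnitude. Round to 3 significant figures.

0.373

At s = jω = j3098:
zero (s+2000): 2000 + j3098 → |·| = √(2000²+3098²) = √13597604 ≈ 3687.5, ∠ = arctan(3098/2000) ≈ 57.15°
pole (s+780): 780 + j3098 → |·| = √(780²+3098²) = √10206004 ≈ 3194.7, ∠ = arctan(3098/780) ≈ 75.87°
pole at origin: |s| = 3098, ∠ = 90.00° (in denominator)
|G| = 1000 · 3687.5 / 9.8972e+06 ≈ 0.37258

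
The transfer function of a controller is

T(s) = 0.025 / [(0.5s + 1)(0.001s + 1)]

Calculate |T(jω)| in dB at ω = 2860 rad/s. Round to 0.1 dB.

-104.8 dB

At ω = 2860 rad/s:
pole (1 + j2860·0.5) = 1 + j1430 → |·| ≈ 1430, ∠ ≈ 89.96°
pole (1 + j2860·0.001) = 1 + j2.86 → |·| ≈ 3.0298, ∠ ≈ 70.73°
|T| = 0.025 · 1 / (1430 · 3.0298) ≈ 5.7702e-06
Gain = 20 log₁₀(5.7702e-06) ≈ -104.78 dB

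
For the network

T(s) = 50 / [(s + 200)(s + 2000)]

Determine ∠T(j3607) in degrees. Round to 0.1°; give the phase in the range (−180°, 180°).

-147.8°

At s = jω = j3607:
pole (s+200): 200 + j3607 → |·| = √(200²+3607²) = √13050449 ≈ 3612.5, ∠ = arctan(3607/200) ≈ 86.83°
pole (s+2000): 2000 + j3607 → |·| = √(2000²+3607²) = √17010449 ≈ 4124.4, ∠ = arctan(3607/2000) ≈ 60.99°
∠T = 0.00° − 147.82° = -147.82°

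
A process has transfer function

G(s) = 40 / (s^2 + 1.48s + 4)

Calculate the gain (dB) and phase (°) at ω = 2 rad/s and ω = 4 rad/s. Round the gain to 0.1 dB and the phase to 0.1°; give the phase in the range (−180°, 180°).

At s = jω = j2:
quadratic: (j2)² + 1.48·j2 + 4 = 0 + j2.96 → |·| ≈ 2.96, ∠ ≈ 90.00°
|G| = 40 / 2.96 ≈ 13.514
Gain = 20 log₁₀(13.514) ≈ 22.62 dB
∠G = 0.00° − 90.00° = -90.00°

At s = jω = j4:
quadratic: (j4)² + 1.48·j4 + 4 = -12 + j5.92 → |·| ≈ 13.381, ∠ ≈ 153.74°
|G| = 40 / 13.381 ≈ 2.9893
Gain = 20 log₁₀(2.9893) ≈ 9.51 dB
∠G = 0.00° − 153.74° = -153.74°

ω = 2: 22.6 dB, -90.0°; ω = 4: 9.5 dB, -153.7°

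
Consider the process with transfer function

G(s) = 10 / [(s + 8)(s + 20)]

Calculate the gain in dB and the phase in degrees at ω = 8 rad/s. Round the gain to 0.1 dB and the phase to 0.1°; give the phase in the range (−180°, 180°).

At s = jω = j8:
pole (s+8): 8 + j8 → |·| = √(8²+8²) = √128 ≈ 11.314, ∠ = arctan(8/8) ≈ 45.00°
pole (s+20): 20 + j8 → |·| = √(20²+8²) = √464 ≈ 21.541, ∠ = arctan(8/20) ≈ 21.80°
|G| = 10 / 243.71 ≈ 0.041032
Gain = 20 log₁₀(0.041032) ≈ -27.74 dB
∠G = 0.00° − 66.80° = -66.80°

-27.7 dB, -66.8°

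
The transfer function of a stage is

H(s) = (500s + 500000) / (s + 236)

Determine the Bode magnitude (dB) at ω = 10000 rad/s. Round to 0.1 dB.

54.0 dB

Substitute s = j10000:
Numerator: 500(j10000) + 500000 = 500000 + j5000000
Denominator: (j10000) + 236 = 236 + j10000
|N| = √(500000² + 5000000²) ≈ 5.0249e+06, ∠N ≈ 84.29°
|D| = √(236² + 10000²) ≈ 10003, ∠D ≈ 88.65°
|H| = 5.0249e+06 / 10003 ≈ 502.34
Gain = 20 log₁₀(502.34) ≈ 54.02 dB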